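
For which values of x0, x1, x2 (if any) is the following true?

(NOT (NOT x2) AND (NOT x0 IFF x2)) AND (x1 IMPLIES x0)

x0 = False; x1 = False; x2 = True

  NOT (NOT x2) AND (NOT x0 IFF x2) = True
    NOT (NOT x2) = True
      NOT x2 = False
    NOT x0 IFF x2 = True
      NOT x0 = True
  x1 IMPLIES x0 = True
Both conjuncts True, so the formula holds.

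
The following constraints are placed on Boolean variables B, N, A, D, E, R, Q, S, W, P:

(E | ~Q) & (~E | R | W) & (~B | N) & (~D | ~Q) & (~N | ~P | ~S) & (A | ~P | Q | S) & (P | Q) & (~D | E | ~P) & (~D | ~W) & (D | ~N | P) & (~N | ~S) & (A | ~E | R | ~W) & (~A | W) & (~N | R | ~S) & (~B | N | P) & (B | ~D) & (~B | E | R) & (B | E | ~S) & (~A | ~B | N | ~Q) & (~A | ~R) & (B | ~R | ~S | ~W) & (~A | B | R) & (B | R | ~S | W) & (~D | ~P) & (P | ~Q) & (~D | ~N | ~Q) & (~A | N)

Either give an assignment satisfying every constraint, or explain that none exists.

B = False; N = False; A = False; D = False; E = True; R = True; Q = True; S = True; W = False; P = True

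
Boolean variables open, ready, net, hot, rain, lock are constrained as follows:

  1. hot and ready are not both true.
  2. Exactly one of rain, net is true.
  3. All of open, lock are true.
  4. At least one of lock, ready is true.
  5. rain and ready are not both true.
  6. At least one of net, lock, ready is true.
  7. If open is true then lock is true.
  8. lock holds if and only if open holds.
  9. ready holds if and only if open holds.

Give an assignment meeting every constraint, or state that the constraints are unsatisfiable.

open=T, ready=T, net=T, hot=F, rain=F, lock=T

  (1) hot=F, ready=T — not both ✓
  (2) {rain, net}: 1 true — exactly one ✓
  (3) {open, lock}: all 2 true ✓
  (4) {lock, ready}: 2 true — at least one ✓
  (5) rain=F, ready=T — not both ✓
  (6) {net, lock, ready}: 3 true — at least one ✓
  (7) open=T ⇒ lock: T ✓
  (8) lock=T, open=T — same ✓
  (9) ready=T, open=T — same ✓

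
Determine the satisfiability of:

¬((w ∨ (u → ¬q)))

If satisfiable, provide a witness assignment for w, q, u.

w = False, q = True, u = True

  ¬((w ∨ (u → ¬q))) = True
    w ∨ (u → ¬q) = False
      u → ¬q = False
        ¬q = False
The formula evaluates to True.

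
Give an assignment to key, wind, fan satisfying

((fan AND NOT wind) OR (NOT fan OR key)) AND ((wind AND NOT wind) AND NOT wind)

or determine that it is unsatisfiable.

The formula is unsatisfiable.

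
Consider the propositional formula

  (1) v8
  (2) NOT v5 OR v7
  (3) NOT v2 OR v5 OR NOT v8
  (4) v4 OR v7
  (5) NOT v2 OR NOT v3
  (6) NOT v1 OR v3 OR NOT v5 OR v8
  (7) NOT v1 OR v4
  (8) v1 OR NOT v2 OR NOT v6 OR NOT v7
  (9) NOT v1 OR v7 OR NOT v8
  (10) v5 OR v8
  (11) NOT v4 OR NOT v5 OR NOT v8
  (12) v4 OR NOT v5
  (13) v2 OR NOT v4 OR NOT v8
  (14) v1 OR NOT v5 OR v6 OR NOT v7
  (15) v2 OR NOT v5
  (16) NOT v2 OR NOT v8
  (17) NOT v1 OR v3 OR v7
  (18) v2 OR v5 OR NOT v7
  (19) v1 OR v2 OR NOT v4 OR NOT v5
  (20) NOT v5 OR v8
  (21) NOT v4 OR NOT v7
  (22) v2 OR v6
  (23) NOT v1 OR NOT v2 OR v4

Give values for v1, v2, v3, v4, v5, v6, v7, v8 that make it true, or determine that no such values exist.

Unsatisfiable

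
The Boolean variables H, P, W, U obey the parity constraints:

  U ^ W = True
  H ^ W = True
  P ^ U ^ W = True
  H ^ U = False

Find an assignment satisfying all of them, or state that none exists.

H = True; P = False; W = False; U = True

U ^ W = T ^ F = True ✓
H ^ W = T ^ F = True ✓
P ^ U ^ W = F ^ T ^ F = True ✓
H ^ U = T ^ T = False ✓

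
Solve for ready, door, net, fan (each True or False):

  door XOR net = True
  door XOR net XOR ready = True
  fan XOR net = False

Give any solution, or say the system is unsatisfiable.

ready = False, door = False, net = True, fan = True

door XOR net = F XOR T = True ✓
door XOR net XOR ready = F XOR T XOR F = True ✓
fan XOR net = T XOR T = False ✓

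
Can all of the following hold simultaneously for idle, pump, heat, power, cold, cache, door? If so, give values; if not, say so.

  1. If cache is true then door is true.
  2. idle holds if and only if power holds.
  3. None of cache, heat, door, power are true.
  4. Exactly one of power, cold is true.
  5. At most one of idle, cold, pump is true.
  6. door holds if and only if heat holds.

idle=F, pump=F, heat=F, power=F, cold=T, cache=F, door=F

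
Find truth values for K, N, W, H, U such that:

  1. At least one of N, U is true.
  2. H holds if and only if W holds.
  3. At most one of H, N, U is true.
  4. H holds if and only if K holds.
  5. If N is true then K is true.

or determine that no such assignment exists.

K = False; N = False; W = False; H = False; U = True

  (1) {N, U}: 1 true — at least one ✓
  (2) H=F, W=F — same ✓
  (3) {H, N, U}: 1 true — at most one ✓
  (4) H=F, K=F — same ✓
  (5) N=F ⇒ K: vacuous ✓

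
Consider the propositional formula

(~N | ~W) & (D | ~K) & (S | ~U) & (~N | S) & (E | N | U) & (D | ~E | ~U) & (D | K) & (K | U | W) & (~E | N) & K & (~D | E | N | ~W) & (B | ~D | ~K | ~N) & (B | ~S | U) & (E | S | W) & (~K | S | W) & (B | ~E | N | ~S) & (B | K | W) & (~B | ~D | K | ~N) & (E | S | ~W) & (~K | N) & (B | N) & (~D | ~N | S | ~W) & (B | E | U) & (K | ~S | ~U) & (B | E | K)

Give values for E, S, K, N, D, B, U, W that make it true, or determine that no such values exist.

Unit clause (K) forces K = True.
In (~K | N) only N is left, so N = True.
In (~N | ~W) only ~W is left, so W = False.
In (D | ~K) only D is left, so D = True.
In (~N | S) only S is left, so S = True.
In (B | ~D | ~K | ~N) only B is left, so B = True.
Set E = True.
Set U = True.
All clauses satisfied.

E=T, S=T, K=T, N=T, D=T, B=T, U=T, W=F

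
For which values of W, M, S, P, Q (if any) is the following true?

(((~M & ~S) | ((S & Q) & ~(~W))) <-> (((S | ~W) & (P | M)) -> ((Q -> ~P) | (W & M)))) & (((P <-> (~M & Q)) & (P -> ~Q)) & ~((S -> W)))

Unsatisfiable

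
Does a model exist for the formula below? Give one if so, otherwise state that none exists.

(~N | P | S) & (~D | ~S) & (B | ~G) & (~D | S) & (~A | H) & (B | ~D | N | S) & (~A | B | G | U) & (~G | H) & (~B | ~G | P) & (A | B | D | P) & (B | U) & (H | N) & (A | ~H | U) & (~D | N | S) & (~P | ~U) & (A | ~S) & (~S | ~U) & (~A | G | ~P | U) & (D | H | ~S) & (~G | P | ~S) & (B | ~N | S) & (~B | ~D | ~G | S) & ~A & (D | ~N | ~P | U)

B=T, P=F, U=T, A=F, N=F, G=F, H=T, S=F, D=F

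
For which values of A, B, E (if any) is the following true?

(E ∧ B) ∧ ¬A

A = False; B = True; E = True

  E ∧ B = True
  ¬A = True
Both conjuncts True, so the formula holds.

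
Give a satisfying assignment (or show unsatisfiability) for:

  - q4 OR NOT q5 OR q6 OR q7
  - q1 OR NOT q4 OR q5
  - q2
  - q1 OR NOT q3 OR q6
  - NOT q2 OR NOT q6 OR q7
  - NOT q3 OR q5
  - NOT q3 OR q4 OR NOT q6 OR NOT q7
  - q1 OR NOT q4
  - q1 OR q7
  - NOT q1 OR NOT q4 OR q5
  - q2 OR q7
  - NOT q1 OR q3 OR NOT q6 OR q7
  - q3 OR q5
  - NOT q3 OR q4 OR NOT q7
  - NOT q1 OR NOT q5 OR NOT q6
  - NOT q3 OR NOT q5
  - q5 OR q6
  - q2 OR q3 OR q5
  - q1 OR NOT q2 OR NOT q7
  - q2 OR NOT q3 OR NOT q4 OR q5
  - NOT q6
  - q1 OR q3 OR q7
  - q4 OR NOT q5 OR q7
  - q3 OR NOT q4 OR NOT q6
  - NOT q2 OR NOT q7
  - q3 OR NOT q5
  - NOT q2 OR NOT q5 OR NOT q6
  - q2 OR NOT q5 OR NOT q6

The formula is unsatisfiable.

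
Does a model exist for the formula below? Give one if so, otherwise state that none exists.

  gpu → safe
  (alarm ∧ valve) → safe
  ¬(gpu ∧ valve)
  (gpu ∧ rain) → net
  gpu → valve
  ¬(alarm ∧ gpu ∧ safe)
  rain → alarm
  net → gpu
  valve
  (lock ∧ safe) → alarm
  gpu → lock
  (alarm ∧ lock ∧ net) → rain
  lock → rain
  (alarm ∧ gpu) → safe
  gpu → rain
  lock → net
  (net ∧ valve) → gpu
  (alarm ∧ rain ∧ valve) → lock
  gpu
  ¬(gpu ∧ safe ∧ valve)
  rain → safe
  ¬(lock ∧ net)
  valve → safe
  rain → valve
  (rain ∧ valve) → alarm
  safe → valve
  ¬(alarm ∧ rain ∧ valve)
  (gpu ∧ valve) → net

Unsatisfiable — no assignment works.

Case gpu = True:
  (valve) forces valve = True.
  Clause (¬gpu ∨ ¬valve) is falsified — contradiction.
Case gpu = False:
  Clause (gpu) is falsified — contradiction.
Both cases fail, so the formula is unsatisfiable.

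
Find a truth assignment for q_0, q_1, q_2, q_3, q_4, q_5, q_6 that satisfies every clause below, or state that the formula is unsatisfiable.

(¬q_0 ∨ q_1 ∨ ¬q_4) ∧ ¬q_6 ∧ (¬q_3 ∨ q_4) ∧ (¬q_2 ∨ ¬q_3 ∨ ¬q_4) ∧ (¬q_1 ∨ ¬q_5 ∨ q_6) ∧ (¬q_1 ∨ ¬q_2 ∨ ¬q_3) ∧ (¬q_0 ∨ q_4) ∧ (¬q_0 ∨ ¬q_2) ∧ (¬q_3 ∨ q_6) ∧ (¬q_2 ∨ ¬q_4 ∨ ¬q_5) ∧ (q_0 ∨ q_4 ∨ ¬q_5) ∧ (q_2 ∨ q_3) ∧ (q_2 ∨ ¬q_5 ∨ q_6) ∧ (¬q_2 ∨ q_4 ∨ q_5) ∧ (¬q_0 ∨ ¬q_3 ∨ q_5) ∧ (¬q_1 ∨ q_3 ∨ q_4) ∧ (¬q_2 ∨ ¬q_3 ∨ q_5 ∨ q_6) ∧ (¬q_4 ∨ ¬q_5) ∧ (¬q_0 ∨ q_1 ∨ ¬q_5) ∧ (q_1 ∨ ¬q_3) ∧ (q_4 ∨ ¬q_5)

q_0=F; q_1=T; q_2=T; q_3=F; q_4=T; q_5=F; q_6=F

Unit clause (¬q_6) forces q_6 = False.
In (¬q_3 ∨ q_6) only ¬q_3 is left, so q_3 = False.
In (q_2 ∨ q_3) only q_2 is left, so q_2 = True.
In (¬q_0 ∨ ¬q_2) only ¬q_0 is left, so q_0 = False.
Set q_1 = True.
  then (¬q_1 ∨ ¬q_5 ∨ q_6) forces q_5 = False.
  then (¬q_2 ∨ q_4 ∨ q_5) forces q_4 = True.
All clauses satisfied.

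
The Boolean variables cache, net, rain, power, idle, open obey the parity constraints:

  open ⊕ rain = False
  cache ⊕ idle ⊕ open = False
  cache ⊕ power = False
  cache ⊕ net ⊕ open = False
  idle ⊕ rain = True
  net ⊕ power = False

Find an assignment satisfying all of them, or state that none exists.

cache = True, net = True, rain = False, power = True, idle = True, open = False

open ⊕ rain = F ⊕ F = False ✓
cache ⊕ idle ⊕ open = T ⊕ T ⊕ F = False ✓
cache ⊕ power = T ⊕ T = False ✓
cache ⊕ net ⊕ open = T ⊕ T ⊕ F = False ✓
idle ⊕ rain = T ⊕ F = True ✓
net ⊕ power = T ⊕ T = False ✓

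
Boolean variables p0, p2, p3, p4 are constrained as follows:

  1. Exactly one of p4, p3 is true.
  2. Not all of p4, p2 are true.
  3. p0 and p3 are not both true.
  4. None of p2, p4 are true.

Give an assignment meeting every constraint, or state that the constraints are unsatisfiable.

p0 = False, p2 = False, p3 = True, p4 = False

  (1) {p4, p3}: 1 true — exactly one ✓
  (2) {p4, p2}: 0/2 true — not all ✓
  (3) p0=F, p3=T — not both ✓
  (4) {p2, p4}: 0 true — none ✓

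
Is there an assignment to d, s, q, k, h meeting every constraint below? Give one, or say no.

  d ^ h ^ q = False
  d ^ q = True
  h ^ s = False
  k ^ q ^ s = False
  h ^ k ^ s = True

d = True, s = True, q = False, k = True, h = True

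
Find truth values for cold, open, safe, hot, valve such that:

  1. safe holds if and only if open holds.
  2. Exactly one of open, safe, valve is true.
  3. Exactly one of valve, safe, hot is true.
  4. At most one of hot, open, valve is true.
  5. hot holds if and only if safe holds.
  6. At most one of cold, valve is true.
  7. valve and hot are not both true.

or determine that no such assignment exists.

cold: False; open: False; safe: False; hot: False; valve: True

  (1) safe=F, open=F — same ✓
  (2) {open, safe, valve}: 1 true — exactly one ✓
  (3) {valve, safe, hot}: 1 true — exactly one ✓
  (4) {hot, open, valve}: 1 true — at most one ✓
  (5) hot=F, safe=F — same ✓
  (6) {cold, valve}: 1 true — at most one ✓
  (7) valve=T, hot=F — not both ✓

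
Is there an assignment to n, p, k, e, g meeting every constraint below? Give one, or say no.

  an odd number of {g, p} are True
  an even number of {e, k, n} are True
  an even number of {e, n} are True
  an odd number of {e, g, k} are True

n = True, p = True, k = False, e = True, g = False

{g, p}: 1 true → odd ✓
{e, k, n}: 2 true → even ✓
{e, n}: 2 true → even ✓
{e, g, k}: 1 true → odd ✓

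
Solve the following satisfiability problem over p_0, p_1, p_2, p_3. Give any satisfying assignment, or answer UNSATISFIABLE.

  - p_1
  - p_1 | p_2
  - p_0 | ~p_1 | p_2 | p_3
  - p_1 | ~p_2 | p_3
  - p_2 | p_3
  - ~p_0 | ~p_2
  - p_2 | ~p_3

Unit clause (p_1) forces p_1 = True.
Set p_0 = False.
Set p_2 = True.
Set p_3 = False.
Check each clause:
  (p_1): p_1 holds.
  (p_1 | p_2): p_1 holds.
  (p_0 | ~p_1 | p_2 | p_3): p_2 holds.
  (p_1 | ~p_2 | p_3): p_1 holds.
  (p_2 | p_3): p_2 holds.
  (~p_0 | ~p_2): ~p_0 holds.
  (p_2 | ~p_3): p_2 holds.
All clauses satisfied.

p_0 = False; p_1 = True; p_2 = True; p_3 = False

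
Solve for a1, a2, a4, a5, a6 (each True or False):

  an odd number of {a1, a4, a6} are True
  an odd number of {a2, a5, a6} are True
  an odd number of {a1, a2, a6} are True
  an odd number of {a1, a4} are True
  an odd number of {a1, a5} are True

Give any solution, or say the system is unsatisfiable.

No satisfying assignment exists.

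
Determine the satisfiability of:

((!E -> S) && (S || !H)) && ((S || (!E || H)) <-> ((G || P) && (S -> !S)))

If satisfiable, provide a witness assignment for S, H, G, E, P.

S = False, H = False, G = False, E = True, P = False

  (!E -> S) && (S || !H) = True
    !E -> S = True
      !E = False
    S || !H = True
      !H = True
  (S || (!E || H)) <-> ((G || P) && (S -> !S)) = True
    S || (!E || H) = False
      !E || H = False
        !E = False
    (G || P) && (S -> !S) = False
      G || P = False
      S -> !S = True
        !S = True
Both conjuncts True, so the formula holds.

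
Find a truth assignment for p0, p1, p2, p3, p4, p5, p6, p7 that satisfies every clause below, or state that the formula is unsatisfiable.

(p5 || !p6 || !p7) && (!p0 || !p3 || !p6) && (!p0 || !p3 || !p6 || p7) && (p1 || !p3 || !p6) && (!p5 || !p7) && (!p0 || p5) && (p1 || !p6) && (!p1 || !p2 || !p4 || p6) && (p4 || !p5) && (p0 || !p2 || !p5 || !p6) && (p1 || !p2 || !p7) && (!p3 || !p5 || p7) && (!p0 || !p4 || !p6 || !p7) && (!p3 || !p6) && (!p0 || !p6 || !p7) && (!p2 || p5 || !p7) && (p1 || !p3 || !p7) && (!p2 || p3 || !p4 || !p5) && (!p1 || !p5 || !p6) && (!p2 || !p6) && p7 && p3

Unit clause (p7) forces p7 = True.
Unit clause (p3) forces p3 = True.
In (!p5 || !p7) only !p5 is left, so p5 = False.
In (!p0 || p5) only !p0 is left, so p0 = False.
In (!p3 || !p6) only !p6 is left, so p6 = False.
In (!p2 || p5 || !p7) only !p2 is left, so p2 = False.
In (p1 || !p3 || !p7) only p1 is left, so p1 = True.
Set p4 = True.
All clauses satisfied.

p0: False, p1: True, p2: False, p3: True, p4: True, p5: False, p6: False, p7: True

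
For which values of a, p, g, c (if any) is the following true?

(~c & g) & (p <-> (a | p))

a=F; p=F; g=T; c=F

  ~c & g = True
    ~c = True
  p <-> (a | p) = True
    a | p = False
Both conjuncts True, so the formula holds.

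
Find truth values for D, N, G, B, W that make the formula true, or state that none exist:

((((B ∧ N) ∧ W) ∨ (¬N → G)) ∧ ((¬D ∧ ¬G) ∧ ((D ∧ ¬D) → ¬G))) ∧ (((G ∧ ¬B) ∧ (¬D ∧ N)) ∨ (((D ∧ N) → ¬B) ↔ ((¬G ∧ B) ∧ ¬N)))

Unsatisfiable — no assignment works.

Case G = True: the conjunct ¬G is False.
Case G = False: the formula simplifies to ((((B ∧ N) ∧ W) ∨ N) ∧ ¬D) ∧ (((D ∧ N) → ¬B) ↔ (B ∧ ¬N)).
  N = True: simplifies to ¬D ∧ ¬((D → ¬B)).
    D = True: the conjunct ¬D is False.
    D = False: the conjunct ¬((D → ¬B)) becomes ¬((False → ¬B)) = False.
  N = False: the conjunct ((B ∧ N) ∧ W) ∨ N becomes (False ∧ W) ∨ False = False.
Both cases fail — unsatisfiable.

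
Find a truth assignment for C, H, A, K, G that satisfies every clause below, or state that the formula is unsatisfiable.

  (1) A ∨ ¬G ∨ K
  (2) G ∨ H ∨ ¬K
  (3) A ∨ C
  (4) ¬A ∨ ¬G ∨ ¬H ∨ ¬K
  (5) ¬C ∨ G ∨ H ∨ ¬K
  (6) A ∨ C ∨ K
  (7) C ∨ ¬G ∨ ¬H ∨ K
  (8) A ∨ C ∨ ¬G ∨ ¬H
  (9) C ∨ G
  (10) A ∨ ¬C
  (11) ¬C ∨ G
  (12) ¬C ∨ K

Set C = False.
  then (A ∨ C) forces A = True.
  then (C ∨ G) forces G = True.
Try H = True:
  (¬A ∨ ¬G ∨ ¬H ∨ ¬K) forces K = False.
  clause (C ∨ ¬G ∨ ¬H ∨ K) is falsified — backtrack.
So H = False.
Set K = False.
All clauses satisfied.

C=F; H=F; A=T; K=F; G=T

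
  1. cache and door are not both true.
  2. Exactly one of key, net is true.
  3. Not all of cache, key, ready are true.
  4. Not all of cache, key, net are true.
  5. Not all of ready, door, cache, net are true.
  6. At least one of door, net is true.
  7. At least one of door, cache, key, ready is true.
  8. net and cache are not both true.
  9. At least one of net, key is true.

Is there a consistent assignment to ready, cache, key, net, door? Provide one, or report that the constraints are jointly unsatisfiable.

ready = True; cache = False; key = False; net = True; door = True

  (1) cache=F, door=T — not both ✓
  (2) {key, net}: 1 true — exactly one ✓
  (3) {cache, key, ready}: 1/3 true — not all ✓
  (4) {cache, key, net}: 1/3 true — not all ✓
  (5) {ready, door, cache, net}: 3/4 true — not all ✓
  (6) {door, net}: 2 true — at least one ✓
  (7) {door, cache, key, ready}: 2 true — at least one ✓
  (8) net=T, cache=F — not both ✓
  (9) {net, key}: 1 true — at least one ✓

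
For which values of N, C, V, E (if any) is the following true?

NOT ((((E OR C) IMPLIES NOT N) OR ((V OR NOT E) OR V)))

N: True; C: True; V: False; E: True

  NOT ((((E OR C) IMPLIES NOT N) OR ((V OR NOT E) OR V))) = True
    ((E OR C) IMPLIES NOT N) OR ((V OR NOT E) OR V) = False
      (E OR C) IMPLIES NOT N = False
        E OR C = True
        NOT N = False
      (V OR NOT E) OR V = False
        V OR NOT E = False
          NOT E = False
The formula evaluates to True.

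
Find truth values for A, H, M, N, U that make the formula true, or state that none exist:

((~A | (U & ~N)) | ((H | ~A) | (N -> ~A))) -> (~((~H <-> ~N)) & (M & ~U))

A = True, H = False, M = False, N = True, U = False

  ((~A | (U & ~N)) | ((H | ~A) | (N -> ~A))) -> (~((~H <-> ~N)) & (M & ~U)) = True
    (~A | (U & ~N)) | ((H | ~A) | (N -> ~A)) = False
      ~A | (U & ~N) = False
        ~A = False
        U & ~N = False
          ~N = False
      (H | ~A) | (N -> ~A) = False
        H | ~A = False
          ~A = False
        N -> ~A = False
          ~A = False
    ~((~H <-> ~N)) & (M & ~U) = False
      ~((~H <-> ~N)) = True
        ~H <-> ~N = False
          ~H = True
          ~N = False
      M & ~U = False
        ~U = True
The formula evaluates to True.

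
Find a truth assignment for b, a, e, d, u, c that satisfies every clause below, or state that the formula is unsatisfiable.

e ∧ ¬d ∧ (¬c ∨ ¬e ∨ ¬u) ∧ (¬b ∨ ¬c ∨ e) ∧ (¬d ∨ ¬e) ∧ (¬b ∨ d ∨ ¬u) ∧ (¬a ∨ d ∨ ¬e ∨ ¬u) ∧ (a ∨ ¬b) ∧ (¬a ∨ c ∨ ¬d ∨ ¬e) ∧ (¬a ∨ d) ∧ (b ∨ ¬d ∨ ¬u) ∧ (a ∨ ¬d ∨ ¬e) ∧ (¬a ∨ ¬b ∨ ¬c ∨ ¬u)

Unit clause (e) forces e = True.
Unit clause (¬d) forces d = False.
In (¬a ∨ d) only ¬a is left, so a = False.
In (a ∨ ¬b) only ¬b is left, so b = False.
Set u = False.
Set c = False.
All clauses satisfied.

b=F, a=F, e=T, d=F, u=F, c=F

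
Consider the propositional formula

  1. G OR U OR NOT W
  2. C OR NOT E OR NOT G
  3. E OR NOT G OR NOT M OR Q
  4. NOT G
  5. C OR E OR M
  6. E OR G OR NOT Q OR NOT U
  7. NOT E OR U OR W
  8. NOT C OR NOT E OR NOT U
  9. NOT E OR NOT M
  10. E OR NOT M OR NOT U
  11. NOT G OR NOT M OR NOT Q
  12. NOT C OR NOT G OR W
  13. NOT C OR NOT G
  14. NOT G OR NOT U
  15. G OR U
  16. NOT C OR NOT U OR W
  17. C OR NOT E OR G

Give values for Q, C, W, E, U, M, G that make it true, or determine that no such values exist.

Unit clause (NOT G) forces G = False.
In (G OR U) only U is left, so U = True.
Try Q = True:
  (E OR G OR NOT Q OR NOT U) forces E = True.
  (NOT C OR NOT E OR NOT U) forces C = False.
  clause (C OR NOT E OR G) is falsified — backtrack.
So Q = False.
Set C = True.
  then (NOT C OR NOT E OR NOT U) forces E = False.
  then (E OR NOT M OR NOT U) forces M = False.
  then (NOT C OR NOT U OR W) forces W = True.
All clauses satisfied.

Q=F, C=T, W=T, E=F, U=T, M=F, G=F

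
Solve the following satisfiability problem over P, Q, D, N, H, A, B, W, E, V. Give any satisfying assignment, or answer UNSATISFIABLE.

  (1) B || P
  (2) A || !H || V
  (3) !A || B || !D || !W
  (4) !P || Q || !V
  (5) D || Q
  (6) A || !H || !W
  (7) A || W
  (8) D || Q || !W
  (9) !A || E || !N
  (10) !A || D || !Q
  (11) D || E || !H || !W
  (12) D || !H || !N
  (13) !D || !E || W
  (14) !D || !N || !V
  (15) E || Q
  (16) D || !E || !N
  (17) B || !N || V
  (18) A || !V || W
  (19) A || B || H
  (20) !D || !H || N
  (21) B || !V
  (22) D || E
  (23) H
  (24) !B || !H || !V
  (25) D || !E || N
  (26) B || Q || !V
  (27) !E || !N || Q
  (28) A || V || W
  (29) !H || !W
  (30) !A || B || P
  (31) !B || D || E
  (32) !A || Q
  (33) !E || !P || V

Unsatisfiable — no assignment works.

Case H = True:
  (!H || !W) forces W = False.
  (A || W) forces A = True.
  (!A || Q) forces Q = True.
  (!A || D || !Q) forces D = True.
  (!D || !E || W) forces E = False.
  (!A || E || !N) forces N = False.
  Clause (!D || !H || N) is falsified — contradiction.
Case H = False:
  Clause (H) is falsified — contradiction.
Both cases fail, so the formula is unsatisfiable.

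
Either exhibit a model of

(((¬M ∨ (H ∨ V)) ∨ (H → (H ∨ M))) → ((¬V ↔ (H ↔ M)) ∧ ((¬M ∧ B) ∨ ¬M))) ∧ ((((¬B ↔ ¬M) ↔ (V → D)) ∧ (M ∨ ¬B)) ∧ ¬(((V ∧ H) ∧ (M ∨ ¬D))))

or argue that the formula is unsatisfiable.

D=T, V=F, M=F, B=F, H=F

  ((¬M ∨ (H ∨ V)) ∨ (H → (H ∨ M))) → ((¬V ↔ (H ↔ M)) ∧ ((¬M ∧ B) ∨ ¬M)) = True
    (¬M ∨ (H ∨ V)) ∨ (H → (H ∨ M)) = True
      ¬M ∨ (H ∨ V) = True
        ¬M = True
        H ∨ V = False
      H → (H ∨ M) = True
        H ∨ M = False
    (¬V ↔ (H ↔ M)) ∧ ((¬M ∧ B) ∨ ¬M) = True
      ¬V ↔ (H ↔ M) = True
        ¬V = True
        H ↔ M = True
      (¬M ∧ B) ∨ ¬M = True
        ¬M ∧ B = False
          ¬M = True
        ¬M = True
  (((¬B ↔ ¬M) ↔ (V → D)) ∧ (M ∨ ¬B)) ∧ ¬(((V ∧ H) ∧ (M ∨ ¬D))) = True
    ((¬B ↔ ¬M) ↔ (V → D)) ∧ (M ∨ ¬B) = True
      (¬B ↔ ¬M) ↔ (V → D) = True
        ¬B ↔ ¬M = True
          ¬B = True
          ¬M = True
        V → D = True
      M ∨ ¬B = True
        ¬B = True
    ¬(((V ∧ H) ∧ (M ∨ ¬D))) = True
      (V ∧ H) ∧ (M ∨ ¬D) = False
        V ∧ H = False
        M ∨ ¬D = False
          ¬D = False
Both conjuncts True, so the formula holds.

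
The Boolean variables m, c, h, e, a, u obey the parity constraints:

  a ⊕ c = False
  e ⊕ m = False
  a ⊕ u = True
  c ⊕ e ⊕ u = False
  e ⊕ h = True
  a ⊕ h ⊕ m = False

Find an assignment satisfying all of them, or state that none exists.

m = True, c = True, h = False, e = True, a = True, u = False

a ⊕ c = T ⊕ T = False ✓
e ⊕ m = T ⊕ T = False ✓
a ⊕ u = T ⊕ F = True ✓
c ⊕ e ⊕ u = T ⊕ T ⊕ F = False ✓
e ⊕ h = T ⊕ F = True ✓
a ⊕ h ⊕ m = T ⊕ F ⊕ T = False ✓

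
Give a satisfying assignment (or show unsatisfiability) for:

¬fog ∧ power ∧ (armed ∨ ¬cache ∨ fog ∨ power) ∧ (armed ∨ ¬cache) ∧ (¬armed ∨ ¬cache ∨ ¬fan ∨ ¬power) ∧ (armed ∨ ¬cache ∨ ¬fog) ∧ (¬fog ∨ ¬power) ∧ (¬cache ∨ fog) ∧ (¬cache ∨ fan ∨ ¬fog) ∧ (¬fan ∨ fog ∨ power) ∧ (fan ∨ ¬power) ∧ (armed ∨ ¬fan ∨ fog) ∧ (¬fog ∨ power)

Unit clause (¬fog) forces fog = False.
Unit clause (power) forces power = True.
In (¬cache ∨ fog) only ¬cache is left, so cache = False.
In (fan ∨ ¬power) only fan is left, so fan = True.
In (armed ∨ ¬fan ∨ fog) only armed is left, so armed = True.
All clauses satisfied.

fan = True, cache = False, fog = False, armed = True, power = True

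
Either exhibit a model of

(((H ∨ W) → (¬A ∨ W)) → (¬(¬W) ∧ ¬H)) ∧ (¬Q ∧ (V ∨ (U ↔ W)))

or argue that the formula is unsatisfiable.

V: True; W: True; U: True; H: False; A: False; Q: False

  ((H ∨ W) → (¬A ∨ W)) → (¬(¬W) ∧ ¬H) = True
    (H ∨ W) → (¬A ∨ W) = True
      H ∨ W = True
      ¬A ∨ W = True
        ¬A = True
    ¬(¬W) ∧ ¬H = True
      ¬(¬W) = True
        ¬W = False
      ¬H = True
  ¬Q ∧ (V ∨ (U ↔ W)) = True
    ¬Q = True
    V ∨ (U ↔ W) = True
      U ↔ W = True
Both conjuncts True, so the formula holds.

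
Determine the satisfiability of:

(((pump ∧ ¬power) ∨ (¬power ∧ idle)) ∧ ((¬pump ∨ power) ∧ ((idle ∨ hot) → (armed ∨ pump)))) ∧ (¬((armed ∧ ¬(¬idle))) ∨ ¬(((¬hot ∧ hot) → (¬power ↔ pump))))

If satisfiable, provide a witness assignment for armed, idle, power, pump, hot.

The formula is unsatisfiable.

Case power = True: the conjunct (pump ∧ ¬power) ∨ (¬power ∧ idle) becomes (pump ∧ False) ∨ (False ∧ idle) = False.
Case power = False: the formula simplifies to ((pump ∨ idle) ∧ (¬pump ∧ ((idle ∨ hot) → (armed ∨ pump)))) ∧ (¬((armed ∧ ¬(¬idle))) ∨ ¬(((¬hot ∧ hot) → pump))).
  pump = True: the conjunct ¬pump is False.
  pump = False: simplifies to (idle ∧ ((idle ∨ hot) → armed)) ∧ (¬((armed ∧ ¬(¬idle))) ∨ ¬(¬((¬hot ∧ hot)))).
    idle = True: simplifies to armed ∧ (¬armed ∨ ¬(¬((¬hot ∧ hot)))).
      armed = True: simplifies to ¬(¬((¬hot ∧ hot))).
        hot = True: this becomes ¬(¬False) = False.
        hot = False: this becomes ¬(¬False) = False.
      armed = False: the conjunct armed is False.
    idle = False: the conjunct idle is False.
Both cases fail — unsatisfiable.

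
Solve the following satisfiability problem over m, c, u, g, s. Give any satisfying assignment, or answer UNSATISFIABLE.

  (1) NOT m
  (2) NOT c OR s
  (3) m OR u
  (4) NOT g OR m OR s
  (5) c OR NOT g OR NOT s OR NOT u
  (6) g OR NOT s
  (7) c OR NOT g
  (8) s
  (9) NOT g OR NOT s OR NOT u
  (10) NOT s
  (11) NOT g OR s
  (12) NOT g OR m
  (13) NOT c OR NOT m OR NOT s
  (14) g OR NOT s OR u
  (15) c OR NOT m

Case s = True:
  Clause (NOT s) is falsified — contradiction.
Case s = False:
  Clause (s) is falsified — contradiction.
Both cases fail, so the formula is unsatisfiable.

Unsatisfiable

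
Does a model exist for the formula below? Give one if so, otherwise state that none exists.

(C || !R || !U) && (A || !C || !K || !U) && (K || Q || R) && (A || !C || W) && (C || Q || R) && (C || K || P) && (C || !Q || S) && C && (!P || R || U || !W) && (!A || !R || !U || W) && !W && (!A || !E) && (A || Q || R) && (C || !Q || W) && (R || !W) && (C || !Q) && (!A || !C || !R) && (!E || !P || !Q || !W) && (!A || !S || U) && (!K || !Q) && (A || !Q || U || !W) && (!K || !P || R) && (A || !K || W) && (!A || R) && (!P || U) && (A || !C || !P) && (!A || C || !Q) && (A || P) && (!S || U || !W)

Case W = True:
  Clause (!W) is falsified — contradiction.
Case W = False:
  (C) forces C = True.
  (A || !C || W) forces A = True.
  (!A || !E) forces E = False.
  (!A || !C || !R) forces R = False.
  Clause (!A || R) is falsified — contradiction.
Both cases fail, so the formula is unsatisfiable.

Unsatisfiable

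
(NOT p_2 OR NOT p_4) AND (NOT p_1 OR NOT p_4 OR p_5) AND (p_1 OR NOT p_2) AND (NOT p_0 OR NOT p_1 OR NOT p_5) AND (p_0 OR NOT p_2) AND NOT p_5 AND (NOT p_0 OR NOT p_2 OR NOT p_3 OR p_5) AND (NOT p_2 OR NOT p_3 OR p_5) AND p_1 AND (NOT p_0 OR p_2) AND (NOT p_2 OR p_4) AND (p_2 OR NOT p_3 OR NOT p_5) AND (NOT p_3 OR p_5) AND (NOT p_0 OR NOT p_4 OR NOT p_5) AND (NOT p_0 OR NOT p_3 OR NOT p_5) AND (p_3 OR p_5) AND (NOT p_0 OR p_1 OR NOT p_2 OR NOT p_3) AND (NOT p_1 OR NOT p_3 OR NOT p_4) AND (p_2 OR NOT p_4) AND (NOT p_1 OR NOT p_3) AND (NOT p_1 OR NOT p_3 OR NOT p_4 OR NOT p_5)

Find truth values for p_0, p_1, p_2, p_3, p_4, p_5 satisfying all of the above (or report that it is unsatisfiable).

Case p_3 = True:
  (NOT p_5) forces p_5 = False.
  Clause (NOT p_3 OR p_5) is falsified — contradiction.
Case p_3 = False:
  (NOT p_5) forces p_5 = False.
  Clause (p_3 OR p_5) is falsified — contradiction.
Both cases fail, so the formula is unsatisfiable.

No satisfying assignment exists.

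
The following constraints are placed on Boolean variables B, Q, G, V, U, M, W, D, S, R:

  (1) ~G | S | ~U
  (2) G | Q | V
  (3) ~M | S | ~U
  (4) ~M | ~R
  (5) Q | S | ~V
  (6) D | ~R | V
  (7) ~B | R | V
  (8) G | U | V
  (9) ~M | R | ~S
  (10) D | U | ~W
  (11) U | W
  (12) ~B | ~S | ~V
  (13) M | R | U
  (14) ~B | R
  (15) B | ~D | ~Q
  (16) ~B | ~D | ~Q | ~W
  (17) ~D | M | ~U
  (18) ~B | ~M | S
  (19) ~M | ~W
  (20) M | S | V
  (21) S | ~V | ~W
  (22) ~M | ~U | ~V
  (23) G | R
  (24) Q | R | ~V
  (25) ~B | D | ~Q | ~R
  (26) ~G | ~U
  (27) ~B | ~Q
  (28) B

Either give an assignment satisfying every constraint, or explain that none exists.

Unit clause (B) forces B = True.
In (~B | R) only R is left, so R = True.
In (~B | ~Q) only ~Q is left, so Q = False.
In (~M | ~R) only ~M is left, so M = False.
Try G = False:
  (G | Q | V) forces V = True.
  (Q | S | ~V) forces S = True.
  clause (~B | ~S | ~V) is falsified — backtrack.
So G = True.
  then (~G | ~U) forces U = False.
  then (U | W) forces W = True.
  then (D | U | ~W) forces D = True.
Set V = False.
  then (M | S | V) forces S = True.
All clauses satisfied.

B = True, Q = False, G = True, V = False, U = False, M = False, W = True, D = True, S = True, R = True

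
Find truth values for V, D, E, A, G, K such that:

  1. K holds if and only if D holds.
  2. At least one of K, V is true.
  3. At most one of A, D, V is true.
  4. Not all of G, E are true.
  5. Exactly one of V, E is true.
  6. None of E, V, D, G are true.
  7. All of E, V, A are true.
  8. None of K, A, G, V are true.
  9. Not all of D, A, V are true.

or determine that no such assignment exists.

Case V = True:
  Constraint (6) is violated (V=T) — contradiction.
Case V = False:
  Constraint (7) is violated (V=F) — contradiction.
Both cases fail — unsatisfiable.

Unsatisfiable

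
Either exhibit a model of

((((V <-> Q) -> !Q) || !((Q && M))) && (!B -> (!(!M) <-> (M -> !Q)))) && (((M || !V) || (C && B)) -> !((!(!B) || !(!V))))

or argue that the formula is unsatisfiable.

V=T, C=F, Q=F, M=F, B=T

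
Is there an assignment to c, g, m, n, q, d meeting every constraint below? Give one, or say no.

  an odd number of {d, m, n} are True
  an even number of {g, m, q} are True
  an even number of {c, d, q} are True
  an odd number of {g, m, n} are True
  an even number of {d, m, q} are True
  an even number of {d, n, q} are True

c = True, g = True, m = True, n = True, q = False, d = True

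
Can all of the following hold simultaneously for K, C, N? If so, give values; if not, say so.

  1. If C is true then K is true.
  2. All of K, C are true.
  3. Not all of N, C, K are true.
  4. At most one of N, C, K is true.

No satisfying assignment exists.

Case K = True:
  (2) forces C = True.
  Constraint (4) is violated (C=T, K=T) — contradiction.
Case K = False:
  Constraint (2) is violated (K=F) — contradiction.
Both cases fail — unsatisfiable.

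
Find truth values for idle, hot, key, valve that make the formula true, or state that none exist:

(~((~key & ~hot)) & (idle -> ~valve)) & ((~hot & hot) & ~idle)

The formula is unsatisfiable.

Case hot = True: the conjunct ~hot is False.
Case hot = False: the conjunct hot is False.
Both cases fail — unsatisfiable.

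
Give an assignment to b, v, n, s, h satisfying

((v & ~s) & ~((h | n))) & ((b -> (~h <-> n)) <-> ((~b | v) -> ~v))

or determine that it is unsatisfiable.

b = True; v = True; n = False; s = False; h = False

  (v & ~s) & ~((h | n)) = True
    v & ~s = True
      ~s = True
    ~((h | n)) = True
      h | n = False
  (b -> (~h <-> n)) <-> ((~b | v) -> ~v) = True
    b -> (~h <-> n) = False
      ~h <-> n = False
        ~h = True
    (~b | v) -> ~v = False
      ~b | v = True
        ~b = False
      ~v = False
Both conjuncts True, so the formula holds.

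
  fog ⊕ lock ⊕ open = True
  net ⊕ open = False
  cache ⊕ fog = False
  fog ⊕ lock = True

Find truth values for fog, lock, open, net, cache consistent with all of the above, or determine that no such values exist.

fog: True, lock: False, open: False, net: False, cache: True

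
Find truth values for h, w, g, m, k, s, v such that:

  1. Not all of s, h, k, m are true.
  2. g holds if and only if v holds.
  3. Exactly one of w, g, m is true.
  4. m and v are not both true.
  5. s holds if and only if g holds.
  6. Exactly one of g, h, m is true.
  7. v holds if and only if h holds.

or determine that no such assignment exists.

h=F, w=F, g=F, m=T, k=T, s=F, v=F

  (1) {s, h, k, m}: 2/4 true — not all ✓
  (2) g=F, v=F — same ✓
  (3) {w, g, m}: 1 true — exactly one ✓
  (4) m=T, v=F — not both ✓
  (5) s=F, g=F — same ✓
  (6) {g, h, m}: 1 true — exactly one ✓
  (7) v=F, h=F — same ✓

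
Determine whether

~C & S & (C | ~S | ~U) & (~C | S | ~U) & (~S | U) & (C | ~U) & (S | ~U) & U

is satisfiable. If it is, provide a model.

Case U = True:
  (~C) forces C = False.
  Clause (C | ~U) is falsified — contradiction.
Case U = False:
  Clause (U) is falsified — contradiction.
Both cases fail, so the formula is unsatisfiable.

Unsatisfiable — no assignment works.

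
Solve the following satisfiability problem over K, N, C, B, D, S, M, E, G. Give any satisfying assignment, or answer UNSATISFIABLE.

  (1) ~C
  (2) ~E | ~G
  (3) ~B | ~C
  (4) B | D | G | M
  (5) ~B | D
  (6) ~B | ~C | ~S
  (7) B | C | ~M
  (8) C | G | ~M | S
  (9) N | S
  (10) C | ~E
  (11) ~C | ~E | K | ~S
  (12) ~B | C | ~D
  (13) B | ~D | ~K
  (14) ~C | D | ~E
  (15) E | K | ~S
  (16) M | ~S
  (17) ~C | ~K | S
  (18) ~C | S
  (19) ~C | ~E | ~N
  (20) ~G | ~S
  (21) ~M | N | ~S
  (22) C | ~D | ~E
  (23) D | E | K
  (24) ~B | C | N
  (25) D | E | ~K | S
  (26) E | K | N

K = False, N = True, C = False, B = False, D = True, S = False, M = False, E = False, G = True

Unit clause (~C) forces C = False.
In (C | ~E) only ~E is left, so E = False.
Set K = False.
  then (E | K | ~S) forces S = False.
  then (D | E | K) forces D = True.
  then (E | K | N) forces N = True.
  then (~B | C | ~D) forces B = False.
  then (B | C | ~M) forces M = False.
Set G = True.
All clauses satisfied.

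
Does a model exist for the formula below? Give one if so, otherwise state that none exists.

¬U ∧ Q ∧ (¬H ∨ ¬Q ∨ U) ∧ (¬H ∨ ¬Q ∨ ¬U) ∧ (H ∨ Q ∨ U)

H: False, Q: True, U: False

Unit clause (¬U) forces U = False.
Unit clause (Q) forces Q = True.
In (¬H ∨ ¬Q ∨ U) only ¬H is left, so H = False.
Check each clause:
  (¬U): ¬U holds.
  (Q): Q holds.
  (¬H ∨ ¬Q ∨ U): ¬H holds.
  (¬H ∨ ¬Q ∨ ¬U): ¬H holds.
  (H ∨ Q ∨ U): Q holds.
All clauses satisfied.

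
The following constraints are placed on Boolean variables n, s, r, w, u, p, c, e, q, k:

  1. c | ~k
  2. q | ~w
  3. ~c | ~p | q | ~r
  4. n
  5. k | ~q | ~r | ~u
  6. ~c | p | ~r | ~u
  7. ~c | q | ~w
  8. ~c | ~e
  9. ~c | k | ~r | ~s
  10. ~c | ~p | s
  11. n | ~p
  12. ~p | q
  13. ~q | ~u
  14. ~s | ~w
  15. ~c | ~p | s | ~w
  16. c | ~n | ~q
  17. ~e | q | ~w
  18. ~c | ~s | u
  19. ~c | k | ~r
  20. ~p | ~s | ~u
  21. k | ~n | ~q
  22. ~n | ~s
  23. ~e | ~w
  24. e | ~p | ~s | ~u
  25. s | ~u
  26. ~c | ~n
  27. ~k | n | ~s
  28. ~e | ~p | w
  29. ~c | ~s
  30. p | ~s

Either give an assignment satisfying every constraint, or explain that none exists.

Unit clause (n) forces n = True.
In (~n | ~s) only ~s is left, so s = False.
In (s | ~u) only ~u is left, so u = False.
In (~c | ~n) only ~c is left, so c = False.
In (c | ~k) only ~k is left, so k = False.
In (c | ~n | ~q) only ~q is left, so q = False.
In (q | ~w) only ~w is left, so w = False.
In (~p | q) only ~p is left, so p = False.
Set r = True.
Set e = True.
All clauses satisfied.

n: True; s: False; r: True; w: False; u: False; p: False; c: False; e: True; q: False; k: False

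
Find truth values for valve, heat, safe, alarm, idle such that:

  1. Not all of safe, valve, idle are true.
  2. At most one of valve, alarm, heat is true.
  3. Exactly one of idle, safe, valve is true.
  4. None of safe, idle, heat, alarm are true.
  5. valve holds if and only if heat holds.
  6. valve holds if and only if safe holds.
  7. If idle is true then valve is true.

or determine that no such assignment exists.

Unsatisfiable — no assignment works.

Case safe = True:
  Constraint (4) is violated (safe=T) — contradiction.
Case safe = False:
  (4) forces idle = False.
  (3) with idle=F, safe=F forces valve = True.
  Constraint (6) is violated (valve=T, safe=F) — contradiction.
Both cases fail — unsatisfiable.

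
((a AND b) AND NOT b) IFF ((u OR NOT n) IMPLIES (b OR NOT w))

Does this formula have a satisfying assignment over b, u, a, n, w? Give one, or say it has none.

b: False; u: True; a: True; n: False; w: True

  ((a AND b) AND NOT b) IFF ((u OR NOT n) IMPLIES (b OR NOT w)) = True
    (a AND b) AND NOT b = False
      a AND b = False
      NOT b = True
    (u OR NOT n) IMPLIES (b OR NOT w) = False
      u OR NOT n = True
        NOT n = True
      b OR NOT w = False
        NOT w = False
The formula evaluates to True.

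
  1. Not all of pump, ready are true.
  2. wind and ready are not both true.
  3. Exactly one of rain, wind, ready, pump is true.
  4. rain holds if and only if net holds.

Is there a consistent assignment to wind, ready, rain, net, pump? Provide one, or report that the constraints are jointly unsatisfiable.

wind = True, ready = False, rain = False, net = False, pump = False

  (1) {pump, ready}: 0/2 true — not all ✓
  (2) wind=T, ready=F — not both ✓
  (3) {rain, wind, ready, pump}: 1 true — exactly one ✓
  (4) rain=F, net=F — same ✓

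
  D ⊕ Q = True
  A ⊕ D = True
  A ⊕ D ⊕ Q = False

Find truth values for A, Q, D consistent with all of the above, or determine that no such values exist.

A: True, Q: True, D: False

D ⊕ Q = F ⊕ T = True ✓
A ⊕ D = T ⊕ F = True ✓
A ⊕ D ⊕ Q = T ⊕ F ⊕ T = False ✓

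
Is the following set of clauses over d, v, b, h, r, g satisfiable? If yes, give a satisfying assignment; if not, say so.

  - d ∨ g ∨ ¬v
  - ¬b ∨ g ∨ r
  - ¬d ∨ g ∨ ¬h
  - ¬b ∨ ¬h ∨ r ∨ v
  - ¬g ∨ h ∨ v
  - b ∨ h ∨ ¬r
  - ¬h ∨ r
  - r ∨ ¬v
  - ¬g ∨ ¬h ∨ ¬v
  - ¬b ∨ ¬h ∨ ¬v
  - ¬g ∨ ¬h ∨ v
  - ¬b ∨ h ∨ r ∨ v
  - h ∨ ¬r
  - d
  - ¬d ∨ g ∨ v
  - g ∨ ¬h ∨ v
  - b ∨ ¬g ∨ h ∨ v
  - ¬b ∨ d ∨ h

No satisfying assignment exists.

Case v = True:
  (r ∨ ¬v) forces r = True.
  (h ∨ ¬r) forces h = True.
  (¬g ∨ ¬h ∨ ¬v) forces g = False.
  (d ∨ g ∨ ¬v) forces d = True.
  Clause (¬d ∨ g ∨ ¬h) is falsified — contradiction.
Case v = False:
  (d) forces d = True.
  (¬d ∨ g ∨ v) forces g = True.
  (¬g ∨ h ∨ v) forces h = True.
  Clause (¬g ∨ ¬h ∨ v) is falsified — contradiction.
Both cases fail, so the formula is unsatisfiable.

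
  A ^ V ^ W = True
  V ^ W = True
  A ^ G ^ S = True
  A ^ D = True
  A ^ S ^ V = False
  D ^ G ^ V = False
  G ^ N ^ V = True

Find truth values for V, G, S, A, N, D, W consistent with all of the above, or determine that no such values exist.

V: False, G: True, S: False, A: False, N: False, D: True, W: True

A ^ V ^ W = F ^ F ^ T = True ✓
V ^ W = F ^ T = True ✓
A ^ G ^ S = F ^ T ^ F = True ✓
A ^ D = F ^ T = True ✓
A ^ S ^ V = F ^ F ^ F = False ✓
D ^ G ^ V = T ^ T ^ F = False ✓
G ^ N ^ V = T ^ F ^ F = True ✓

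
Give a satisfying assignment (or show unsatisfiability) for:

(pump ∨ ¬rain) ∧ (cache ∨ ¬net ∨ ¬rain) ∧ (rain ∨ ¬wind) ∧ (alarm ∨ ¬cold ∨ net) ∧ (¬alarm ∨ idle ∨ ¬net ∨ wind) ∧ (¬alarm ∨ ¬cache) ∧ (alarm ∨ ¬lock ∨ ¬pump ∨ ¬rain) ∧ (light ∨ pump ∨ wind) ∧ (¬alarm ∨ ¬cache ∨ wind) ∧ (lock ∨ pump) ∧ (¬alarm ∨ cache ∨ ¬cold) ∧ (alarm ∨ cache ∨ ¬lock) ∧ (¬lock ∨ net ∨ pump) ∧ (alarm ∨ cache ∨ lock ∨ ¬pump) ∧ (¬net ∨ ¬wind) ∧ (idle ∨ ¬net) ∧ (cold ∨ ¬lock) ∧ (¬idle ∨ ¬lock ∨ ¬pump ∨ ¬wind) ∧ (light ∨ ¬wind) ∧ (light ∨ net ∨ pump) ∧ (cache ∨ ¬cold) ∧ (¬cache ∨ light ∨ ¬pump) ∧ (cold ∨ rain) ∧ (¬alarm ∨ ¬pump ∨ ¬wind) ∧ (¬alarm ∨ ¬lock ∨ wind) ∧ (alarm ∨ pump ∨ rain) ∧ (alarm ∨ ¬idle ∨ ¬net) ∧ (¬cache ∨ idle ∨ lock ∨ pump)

light = True, alarm = False, lock = False, net = False, wind = False, rain = True, cold = False, cache = True, pump = True, idle = False

Set light = True.
Set alarm = False.
Set lock = False.
  then (lock ∨ pump) forces pump = True.
  then (alarm ∨ cache ∨ lock ∨ ¬pump) forces cache = True.
Try net = True:
  (¬net ∨ ¬wind) forces wind = False.
  (idle ∨ ¬net) forces idle = True.
  clause (alarm ∨ ¬idle ∨ ¬net) is falsified — backtrack.
So net = False.
  then (alarm ∨ ¬cold ∨ net) forces cold = False.
  then (cold ∨ rain) forces rain = True.
Set wind = False.
Set idle = False.
All clauses satisfied.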